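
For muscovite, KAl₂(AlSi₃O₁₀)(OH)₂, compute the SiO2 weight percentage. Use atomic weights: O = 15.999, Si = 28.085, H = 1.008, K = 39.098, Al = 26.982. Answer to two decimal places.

45.25 wt%

Formula mass = 398.303 g/mol.
3 Si → 3.0000 mol SiO2 per formula unit; M(SiO2) = 60.083, so SiO2 mass = 180.249 g.
180.249/398.303 × 100 = 45.25 wt%.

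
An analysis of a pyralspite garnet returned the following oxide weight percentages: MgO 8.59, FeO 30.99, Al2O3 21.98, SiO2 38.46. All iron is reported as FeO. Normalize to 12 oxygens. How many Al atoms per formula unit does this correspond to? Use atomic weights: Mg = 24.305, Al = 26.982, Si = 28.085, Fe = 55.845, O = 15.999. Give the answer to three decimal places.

2.012 Al apfu

MgO: 8.59/40.304 = 0.21313 mol → 0.21313 mol Mg, 0.21313 mol O.
FeO: 30.99/71.844 = 0.43135 mol → 0.43135 mol Fe, 0.43135 mol O.
Al2O3: 21.98/101.961 = 0.21557 mol → 0.43114 mol Al, 0.64671 mol O.
SiO2: 38.46/60.083 = 0.64011 mol → 0.64011 mol Si, 1.28022 mol O.
Total oxygen = 2.57141 mol. Normalization factor = 12/2.57141 = 4.66670.
Al per 12 O = 0.43114 × 4.66670 = 2.012.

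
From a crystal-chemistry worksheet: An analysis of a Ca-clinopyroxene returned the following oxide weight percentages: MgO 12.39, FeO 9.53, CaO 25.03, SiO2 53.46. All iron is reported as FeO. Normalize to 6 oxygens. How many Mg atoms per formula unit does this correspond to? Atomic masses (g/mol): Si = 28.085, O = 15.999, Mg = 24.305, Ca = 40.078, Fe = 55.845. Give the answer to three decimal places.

0.692 Mg apfu

MgO (M=40.304): mol = 0.30741; Mg = 0.30741, O = 0.30741.
FeO (M=71.844): mol = 0.13265; Fe = 0.13265, O = 0.13265.
CaO (M=56.077): mol = 0.44635; Ca = 0.44635, O = 0.44635.
SiO2 (M=60.083): mol = 0.88977; Si = 0.88977, O = 1.77954.
ΣO = 2.66595; factor = 6/ΣO = 2.25060.
Mg apfu = 0.30741 × 2.25060 = 0.692.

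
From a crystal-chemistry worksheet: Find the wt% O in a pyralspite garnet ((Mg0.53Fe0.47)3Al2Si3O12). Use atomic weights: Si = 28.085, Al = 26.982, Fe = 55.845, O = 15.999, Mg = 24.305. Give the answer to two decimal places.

42.89 mass %

Molar mass of (Mg0.53Fe0.47)3Al2Si3O12: 1.59*24.305 + 1.41*55.845 + 2*26.982 + 3*28.085 + 12*15.999 = 447.593 g/mol.
Mass of O per formula unit: 12 × 15.999 = 191.988 g.
Weight fraction O = 191.988 / 447.593 = 0.4289.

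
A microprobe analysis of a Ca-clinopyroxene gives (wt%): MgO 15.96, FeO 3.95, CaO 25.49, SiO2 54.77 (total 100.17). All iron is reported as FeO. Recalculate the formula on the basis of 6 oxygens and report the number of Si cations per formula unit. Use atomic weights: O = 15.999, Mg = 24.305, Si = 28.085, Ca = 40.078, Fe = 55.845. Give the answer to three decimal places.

MgO: 15.96/40.304 = 0.39599 mol → 0.39599 mol Mg, 0.39599 mol O.
FeO: 3.95/71.844 = 0.05498 mol → 0.05498 mol Fe, 0.05498 mol O.
CaO: 25.49/56.077 = 0.45455 mol → 0.45455 mol Ca, 0.45455 mol O.
SiO2: 54.77/60.083 = 0.91157 mol → 0.91157 mol Si, 1.82314 mol O.
Total oxygen = 2.72866 mol. Normalization factor = 6/2.72866 = 2.19888.
Si per 6 O = 0.91157 × 2.19888 = 2.004.

2.004 Si apfu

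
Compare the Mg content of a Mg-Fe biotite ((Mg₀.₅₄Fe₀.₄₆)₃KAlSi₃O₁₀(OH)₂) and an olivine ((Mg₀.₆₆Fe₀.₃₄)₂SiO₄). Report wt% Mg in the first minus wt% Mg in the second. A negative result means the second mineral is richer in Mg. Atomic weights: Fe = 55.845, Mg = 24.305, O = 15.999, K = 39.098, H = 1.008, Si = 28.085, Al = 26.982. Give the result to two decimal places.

-11.24 percentage points

M((Mg₀.₅₄Fe₀.₄₆)₃KAlSi₃O₁₀(OH)₂) = 460.779 g/mol, so wt% Mg = 39.374/460.779 × 100 = 8.55%.
M((Mg₀.₆₆Fe₀.₃₄)₂SiO₄) = 162.138 g/mol, so wt% Mg = 32.083/162.138 × 100 = 19.79%.
8.55 − 19.79 = -11.24 pp.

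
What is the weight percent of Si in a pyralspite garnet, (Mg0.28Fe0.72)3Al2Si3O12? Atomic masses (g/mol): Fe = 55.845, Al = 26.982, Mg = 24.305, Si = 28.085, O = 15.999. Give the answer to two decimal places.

Formula mass = 0.84·24.305 + 2.16·55.845 + 2·26.982 + 3·28.085 + 12·15.999 = 471.248 g/mol, of which 84.255 g is Si.
So Si makes up 84.255/471.248 = 0.1788 of the mass, i.e. 17.88%.

17.88 mass %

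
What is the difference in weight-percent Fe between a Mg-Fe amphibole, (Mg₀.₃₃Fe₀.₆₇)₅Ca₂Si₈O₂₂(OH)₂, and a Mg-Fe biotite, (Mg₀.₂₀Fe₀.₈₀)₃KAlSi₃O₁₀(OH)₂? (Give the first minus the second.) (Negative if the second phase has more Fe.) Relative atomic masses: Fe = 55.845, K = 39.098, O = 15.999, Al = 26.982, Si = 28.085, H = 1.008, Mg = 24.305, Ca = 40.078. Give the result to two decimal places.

-6.81 percentage points

Fe in (Mg₀.₃₃Fe₀.₆₇)₅Ca₂Si₈O₂₂(OH)₂: molar mass 918.012 g/mol; 3.35×55.845 = 187.081 g → 20.38 wt%.
Fe in (Mg₀.₂₀Fe₀.₈₀)₃KAlSi₃O₁₀(OH)₂: molar mass 492.950 g/mol; 2.40×55.845 = 134.028 g → 27.19 wt%.
Difference = 20.38 − 27.19 = -6.81 percentage points.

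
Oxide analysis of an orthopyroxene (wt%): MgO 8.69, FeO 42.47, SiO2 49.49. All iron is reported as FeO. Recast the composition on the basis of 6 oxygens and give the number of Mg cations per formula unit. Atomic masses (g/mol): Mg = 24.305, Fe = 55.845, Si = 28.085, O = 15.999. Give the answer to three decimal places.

0.527 Mg apfu

8.69 wt% MgO ÷ 40.304 g/mol = 0.21561 mol, giving 0.21561 Mg and 0.21561 O.
42.47 wt% FeO ÷ 71.844 g/mol = 0.59114 mol, giving 0.59114 Fe and 0.59114 O.
49.49 wt% SiO2 ÷ 60.083 g/mol = 0.82369 mol, giving 0.82369 Si and 1.64738 O.
Oxygen sums to 2.45413; scaling by 6/2.45413 = 2.44486 puts the formula on 6 O.
Mg: 0.21561 × 2.44486 = 0.527 atoms per formula unit.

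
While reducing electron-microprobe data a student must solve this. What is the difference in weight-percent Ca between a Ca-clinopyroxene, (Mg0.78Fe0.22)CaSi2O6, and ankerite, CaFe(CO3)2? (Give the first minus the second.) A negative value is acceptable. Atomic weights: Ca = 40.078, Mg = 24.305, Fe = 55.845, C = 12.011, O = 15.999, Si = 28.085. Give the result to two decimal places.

-0.63 percentage points

Ca in (Mg0.78Fe0.22)CaSi2O6: molar mass 223.486 g/mol; 1×40.078 = 40.078 g → 17.93 wt%.
Ca in CaFe(CO3)2: molar mass 215.939 g/mol; 1×40.078 = 40.078 g → 18.56 wt%.
Difference = 17.93 − 18.56 = -0.63 percentage points.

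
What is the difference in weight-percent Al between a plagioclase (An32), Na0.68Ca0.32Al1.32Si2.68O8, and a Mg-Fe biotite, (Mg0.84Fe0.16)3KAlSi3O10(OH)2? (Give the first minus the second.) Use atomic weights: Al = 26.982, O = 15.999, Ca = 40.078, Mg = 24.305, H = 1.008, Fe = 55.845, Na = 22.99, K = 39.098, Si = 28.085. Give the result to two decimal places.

M(Na0.68Ca0.32Al1.32Si2.68O8) = 267.334 g/mol, so wt% Al = 35.616/267.334 × 100 = 13.32%.
M((Mg0.84Fe0.16)3KAlSi3O10(OH)2) = 432.393 g/mol, so wt% Al = 26.982/432.393 × 100 = 6.24%.
13.32 − 6.24 = 7.08 pp.

7.08 percentage points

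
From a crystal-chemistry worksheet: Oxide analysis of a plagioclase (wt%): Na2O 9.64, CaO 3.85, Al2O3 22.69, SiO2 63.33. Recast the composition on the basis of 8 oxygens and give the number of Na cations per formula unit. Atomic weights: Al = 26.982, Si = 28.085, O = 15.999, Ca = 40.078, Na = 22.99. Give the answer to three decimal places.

9.64 wt% Na2O ÷ 61.979 g/mol = 0.15554 mol, giving 0.31108 Na and 0.15554 O.
3.85 wt% CaO ÷ 56.077 g/mol = 0.06866 mol, giving 0.06866 Ca and 0.06866 O.
22.69 wt% Al2O3 ÷ 101.961 g/mol = 0.22254 mol, giving 0.44508 Al and 0.66762 O.
63.33 wt% SiO2 ÷ 60.083 g/mol = 1.05404 mol, giving 1.05404 Si and 2.10808 O.
Oxygen sums to 2.99990; scaling by 8/2.99990 = 2.66676 puts the formula on 8 O.
Na: 0.31108 × 2.66676 = 0.830 atoms per formula unit.

0.830 Na apfu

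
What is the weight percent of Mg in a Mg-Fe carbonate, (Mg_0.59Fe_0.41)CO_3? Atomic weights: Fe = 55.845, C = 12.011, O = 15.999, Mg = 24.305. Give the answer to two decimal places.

14.75 mass %

M((Mg_0.59Fe_0.41)CO_3) = 97.244 g/mol.
Mg contributes 0.59 × 24.305 = 14.340 g per mole.
14.340/97.244 = 0.1475 → 14.75%.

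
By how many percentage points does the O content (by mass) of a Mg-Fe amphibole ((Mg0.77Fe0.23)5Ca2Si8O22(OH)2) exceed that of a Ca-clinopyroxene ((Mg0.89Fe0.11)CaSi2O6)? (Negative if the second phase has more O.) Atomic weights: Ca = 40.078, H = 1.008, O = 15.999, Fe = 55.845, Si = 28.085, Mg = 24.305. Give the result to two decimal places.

1.62 percentage points

O in (Mg0.77Fe0.23)5Ca2Si8O22(OH)2: molar mass 848.624 g/mol; 24×15.999 = 383.976 g → 45.25 wt%.
O in (Mg0.89Fe0.11)CaSi2O6: molar mass 220.016 g/mol; 6×15.999 = 95.994 g → 43.63 wt%.
Difference = 45.25 − 43.63 = 1.62 percentage points.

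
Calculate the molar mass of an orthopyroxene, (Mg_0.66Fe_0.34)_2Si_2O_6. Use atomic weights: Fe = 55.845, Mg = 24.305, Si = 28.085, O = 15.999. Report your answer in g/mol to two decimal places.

M = 1.32·24.305 + 0.68·55.845 + 2·28.085 + 6·15.999

222.22 g/mol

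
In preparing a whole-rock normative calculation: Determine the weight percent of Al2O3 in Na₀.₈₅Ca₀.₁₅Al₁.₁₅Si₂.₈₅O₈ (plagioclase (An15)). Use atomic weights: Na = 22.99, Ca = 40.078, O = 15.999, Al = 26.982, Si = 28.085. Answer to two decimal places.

Formula mass = 264.617 g/mol.
1.15 Al → 0.5750 mol Al2O3 per formula unit; M(Al2O3) = 101.961, so Al2O3 mass = 58.628 g.
58.628/264.617 × 100 = 22.16 wt%.

22.16 wt%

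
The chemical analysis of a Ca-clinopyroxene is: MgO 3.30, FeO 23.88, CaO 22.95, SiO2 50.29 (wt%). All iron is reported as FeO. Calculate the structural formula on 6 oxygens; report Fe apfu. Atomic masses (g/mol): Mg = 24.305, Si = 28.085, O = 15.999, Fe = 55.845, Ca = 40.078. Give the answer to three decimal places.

3.30 wt% MgO ÷ 40.304 g/mol = 0.08188 mol, giving 0.08188 Mg and 0.08188 O.
23.88 wt% FeO ÷ 71.844 g/mol = 0.33239 mol, giving 0.33239 Fe and 0.33239 O.
22.95 wt% CaO ÷ 56.077 g/mol = 0.40926 mol, giving 0.40926 Ca and 0.40926 O.
50.29 wt% SiO2 ÷ 60.083 g/mol = 0.83701 mol, giving 0.83701 Si and 1.67402 O.
Oxygen sums to 2.49755; scaling by 6/2.49755 = 2.40235 puts the formula on 6 O.
Fe: 0.33239 × 2.40235 = 0.799 atoms per formula unit.

0.799 Fe apfu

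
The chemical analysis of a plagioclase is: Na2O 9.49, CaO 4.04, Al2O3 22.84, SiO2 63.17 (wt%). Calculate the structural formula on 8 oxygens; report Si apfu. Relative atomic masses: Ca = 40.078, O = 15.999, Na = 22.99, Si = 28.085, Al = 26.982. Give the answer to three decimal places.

9.49 wt% Na2O ÷ 61.979 g/mol = 0.15312 mol, giving 0.30624 Na and 0.15312 O.
4.04 wt% CaO ÷ 56.077 g/mol = 0.07204 mol, giving 0.07204 Ca and 0.07204 O.
22.84 wt% Al2O3 ÷ 101.961 g/mol = 0.22401 mol, giving 0.44802 Al and 0.67203 O.
63.17 wt% SiO2 ÷ 60.083 g/mol = 1.05138 mol, giving 1.05138 Si and 2.10276 O.
Oxygen sums to 2.99995; scaling by 8/2.99995 = 2.66671 puts the formula on 8 O.
Si: 1.05138 × 2.66671 = 2.804 atoms per formula unit.

2.804 Si apfu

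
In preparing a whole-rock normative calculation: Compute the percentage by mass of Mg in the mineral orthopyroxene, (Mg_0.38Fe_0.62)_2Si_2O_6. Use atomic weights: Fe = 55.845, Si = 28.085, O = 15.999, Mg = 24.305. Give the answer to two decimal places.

Formula mass = 0.76·24.305 + 1.24·55.845 + 2·28.085 + 6·15.999 = 239.884 g/mol, of which 18.472 g is Mg.
So Mg makes up 18.472/239.884 = 0.0770 of the mass, i.e. 7.70%.

7.70 mass %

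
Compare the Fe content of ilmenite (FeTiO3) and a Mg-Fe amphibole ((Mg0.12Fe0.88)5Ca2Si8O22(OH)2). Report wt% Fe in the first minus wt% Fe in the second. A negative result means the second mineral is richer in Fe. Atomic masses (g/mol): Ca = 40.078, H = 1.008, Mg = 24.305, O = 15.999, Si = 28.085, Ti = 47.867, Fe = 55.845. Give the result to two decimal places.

10.98 percentage points

Fe in FeTiO3: molar mass 151.709 g/mol; 1×55.845 = 55.845 g → 36.81 wt%.
Fe in (Mg0.12Fe0.88)5Ca2Si8O22(OH)2: molar mass 951.129 g/mol; 4.40×55.845 = 245.718 g → 25.83 wt%.
Difference = 36.81 − 25.83 = 10.98 percentage points.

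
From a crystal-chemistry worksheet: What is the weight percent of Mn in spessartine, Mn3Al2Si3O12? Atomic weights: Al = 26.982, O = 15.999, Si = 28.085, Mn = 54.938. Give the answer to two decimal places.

33.29 mass %

M(Mn3Al2Si3O12) = 495.021 g/mol.
Mn contributes 3 × 54.938 = 164.814 g per mole.
164.814/495.021 = 0.3329 → 33.29%.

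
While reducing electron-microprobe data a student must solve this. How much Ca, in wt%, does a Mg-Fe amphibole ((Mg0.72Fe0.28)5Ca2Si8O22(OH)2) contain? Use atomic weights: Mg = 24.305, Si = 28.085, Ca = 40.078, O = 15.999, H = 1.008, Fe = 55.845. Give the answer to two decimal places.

M((Mg0.72Fe0.28)5Ca2Si8O22(OH)2) = 856.509 g/mol.
Ca contributes 2 × 40.078 = 80.156 g per mole.
80.156/856.509 = 0.0936 → 9.36%.

9.36 wt%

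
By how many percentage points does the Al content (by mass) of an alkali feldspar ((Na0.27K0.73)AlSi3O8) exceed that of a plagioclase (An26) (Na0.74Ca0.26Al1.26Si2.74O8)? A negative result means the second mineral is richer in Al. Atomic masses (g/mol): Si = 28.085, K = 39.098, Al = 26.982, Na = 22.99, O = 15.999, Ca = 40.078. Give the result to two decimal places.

-2.91 percentage points

Al in (Na0.27K0.73)AlSi3O8: molar mass 273.978 g/mol; 1×26.982 = 26.982 g → 9.85 wt%.
Al in Na0.74Ca0.26Al1.26Si2.74O8: molar mass 266.375 g/mol; 1.26×26.982 = 33.997 g → 12.76 wt%.
Difference = 9.85 − 12.76 = -2.91 percentage points.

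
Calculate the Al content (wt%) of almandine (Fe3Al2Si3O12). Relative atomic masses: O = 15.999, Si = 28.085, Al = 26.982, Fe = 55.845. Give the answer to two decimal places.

10.84 wt%

Formula mass = 3*55.845 + 2*26.982 + 3*28.085 + 12*15.999 = 497.742 g/mol, of which 53.964 g is Al.
So Al makes up 53.964/497.742 = 0.1084 of the mass, i.e. 10.84%.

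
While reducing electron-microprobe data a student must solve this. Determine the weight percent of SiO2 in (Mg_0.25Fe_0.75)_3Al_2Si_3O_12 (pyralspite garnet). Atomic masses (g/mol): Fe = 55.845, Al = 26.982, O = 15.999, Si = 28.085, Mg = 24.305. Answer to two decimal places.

38.02 wt%

M((Mg_0.25Fe_0.75)_3Al_2Si_3O_12) = 474.087 g/mol; M(SiO2) = 60.083 g/mol.
Moles SiO2 per formula unit = 3 Si ÷ 1 = 3.0000.
SiO2 fraction = (3.0000 × 60.083) / 474.087 = 180.249/474.087 = 0.3802.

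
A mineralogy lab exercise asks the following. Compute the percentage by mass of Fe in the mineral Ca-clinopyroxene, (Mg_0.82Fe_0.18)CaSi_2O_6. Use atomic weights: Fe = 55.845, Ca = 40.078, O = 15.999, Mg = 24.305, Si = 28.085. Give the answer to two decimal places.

Molar mass of (Mg_0.82Fe_0.18)CaSi_2O_6: 0.82*24.305 + 0.18*55.845 + 1*40.078 + 2*28.085 + 6*15.999 = 222.224 g/mol.
Mass of Fe per formula unit: 0.18 × 55.845 = 10.052 g.
Weight fraction Fe = 10.052 / 222.224 = 0.0452.

4.52 weight percent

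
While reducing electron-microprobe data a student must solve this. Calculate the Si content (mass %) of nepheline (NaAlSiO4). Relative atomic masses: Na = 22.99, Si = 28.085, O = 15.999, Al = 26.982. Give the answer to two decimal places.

19.77 mass %

Molar mass of NaAlSiO4: 1·22.99 + 1·26.982 + 1·28.085 + 4·15.999 = 142.053 g/mol.
Mass of Si per formula unit: 1 × 28.085 = 28.085 g.
Weight fraction Si = 28.085 / 142.053 = 0.1977.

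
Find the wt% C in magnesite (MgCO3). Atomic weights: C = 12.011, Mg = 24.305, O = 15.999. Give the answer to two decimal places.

Formula mass = 1*24.305 + 1*12.011 + 3*15.999 = 84.313 g/mol, of which 12.011 g is C.
So C makes up 12.011/84.313 = 0.1425 of the mass, i.e. 14.25%.

14.25 wt%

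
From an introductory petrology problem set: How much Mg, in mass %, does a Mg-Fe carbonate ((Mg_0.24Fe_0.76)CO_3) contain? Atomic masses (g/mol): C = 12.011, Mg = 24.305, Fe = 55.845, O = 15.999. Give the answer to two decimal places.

Formula mass = 0.24×24.305 + 0.76×55.845 + 1×12.011 + 3×15.999 = 108.283 g/mol, of which 5.833 g is Mg.
So Mg makes up 5.833/108.283 = 0.0539 of the mass, i.e. 5.39%.

5.39 mass %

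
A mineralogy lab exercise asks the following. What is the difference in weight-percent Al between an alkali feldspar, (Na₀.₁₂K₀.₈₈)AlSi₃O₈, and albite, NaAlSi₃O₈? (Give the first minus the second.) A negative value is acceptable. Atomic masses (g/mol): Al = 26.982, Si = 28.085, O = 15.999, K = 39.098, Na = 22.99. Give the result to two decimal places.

First mineral: 26.982 g Al in 276.394 g formula = 9.76 wt% Al.
Second mineral: 26.982 g Al in 262.219 g formula = 10.29 wt% Al.
9.76% − 10.29% gives a difference of -0.53 percentage points.

-0.53 percentage points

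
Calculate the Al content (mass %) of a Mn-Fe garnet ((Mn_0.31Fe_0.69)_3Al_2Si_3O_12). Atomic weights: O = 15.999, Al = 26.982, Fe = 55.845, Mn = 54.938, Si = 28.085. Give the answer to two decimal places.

Molar mass of (Mn_0.31Fe_0.69)_3Al_2Si_3O_12: 0.93*54.938 + 2.07*55.845 + 2*26.982 + 3*28.085 + 12*15.999 = 496.898 g/mol.
Mass of Al per formula unit: 2 × 26.982 = 53.964 g.
Weight fraction Al = 53.964 / 496.898 = 0.1086.

10.86 mass %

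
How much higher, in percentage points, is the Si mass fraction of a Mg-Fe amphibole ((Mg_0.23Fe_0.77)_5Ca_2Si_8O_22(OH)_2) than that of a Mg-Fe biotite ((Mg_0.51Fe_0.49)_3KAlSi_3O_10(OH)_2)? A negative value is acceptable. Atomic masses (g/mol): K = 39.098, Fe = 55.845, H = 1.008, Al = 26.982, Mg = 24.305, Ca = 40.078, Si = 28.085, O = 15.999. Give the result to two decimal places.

5.89 percentage points

Si in (Mg_0.23Fe_0.77)_5Ca_2Si_8O_22(OH)_2: molar mass 933.782 g/mol; 8×28.085 = 224.680 g → 24.06 wt%.
Si in (Mg_0.51Fe_0.49)_3KAlSi_3O_10(OH)_2: molar mass 463.618 g/mol; 3×28.085 = 84.255 g → 18.17 wt%.
Difference = 24.06 − 18.17 = 5.89 percentage points.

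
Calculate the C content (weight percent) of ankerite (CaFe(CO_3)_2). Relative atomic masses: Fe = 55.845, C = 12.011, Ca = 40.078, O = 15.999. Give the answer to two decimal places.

11.12 weight percent

M(CaFe(CO_3)_2) = 215.939 g/mol.
C contributes 2 × 12.011 = 24.022 g per mole.
24.022/215.939 = 0.1112 → 11.12%.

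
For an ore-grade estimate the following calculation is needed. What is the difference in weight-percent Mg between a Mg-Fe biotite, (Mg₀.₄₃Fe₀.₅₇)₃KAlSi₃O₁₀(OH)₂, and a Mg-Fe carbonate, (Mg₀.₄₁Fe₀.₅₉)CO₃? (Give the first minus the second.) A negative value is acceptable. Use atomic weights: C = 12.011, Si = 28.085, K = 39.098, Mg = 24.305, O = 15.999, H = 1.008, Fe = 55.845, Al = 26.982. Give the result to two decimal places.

-3.03 percentage points

M((Mg₀.₄₃Fe₀.₅₇)₃KAlSi₃O₁₀(OH)₂) = 471.187 g/mol, so wt% Mg = 31.353/471.187 × 100 = 6.65%.
M((Mg₀.₄₁Fe₀.₅₉)CO₃) = 102.922 g/mol, so wt% Mg = 9.965/102.922 × 100 = 9.68%.
6.65 − 9.68 = -3.03 pp.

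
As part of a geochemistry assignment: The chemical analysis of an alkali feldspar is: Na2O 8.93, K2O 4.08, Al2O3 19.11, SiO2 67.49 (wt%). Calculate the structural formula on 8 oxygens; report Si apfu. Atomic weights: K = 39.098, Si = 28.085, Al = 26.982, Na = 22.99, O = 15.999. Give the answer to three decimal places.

2.999 Si apfu

Na2O (M=61.979): mol = 0.14408; Na = 0.28816, O = 0.14408.
K2O (M=94.195): mol = 0.04331; K = 0.08662, O = 0.04331.
Al2O3 (M=101.961): mol = 0.18742; Al = 0.37484, O = 0.56226.
SiO2 (M=60.083): mol = 1.12328; Si = 1.12328, O = 2.24656.
ΣO = 2.99621; factor = 8/ΣO = 2.67004.
Si apfu = 1.12328 × 2.67004 = 2.999.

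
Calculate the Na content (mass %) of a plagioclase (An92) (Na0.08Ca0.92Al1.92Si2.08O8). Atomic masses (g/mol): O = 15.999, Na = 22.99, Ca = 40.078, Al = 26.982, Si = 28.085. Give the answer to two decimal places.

M(Na0.08Ca0.92Al1.92Si2.08O8) = 276.925 g/mol.
Na contributes 0.08 × 22.99 = 1.839 g per mole.
1.839/276.925 = 0.0066 → 0.66%.

0.66 mass %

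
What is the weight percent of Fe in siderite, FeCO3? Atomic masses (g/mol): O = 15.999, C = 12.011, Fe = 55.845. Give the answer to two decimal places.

M(FeCO3) = 115.853 g/mol.
Fe contributes 1 × 55.845 = 55.845 g per mole.
55.845/115.853 = 0.4820 → 48.20%.

48.20 mass %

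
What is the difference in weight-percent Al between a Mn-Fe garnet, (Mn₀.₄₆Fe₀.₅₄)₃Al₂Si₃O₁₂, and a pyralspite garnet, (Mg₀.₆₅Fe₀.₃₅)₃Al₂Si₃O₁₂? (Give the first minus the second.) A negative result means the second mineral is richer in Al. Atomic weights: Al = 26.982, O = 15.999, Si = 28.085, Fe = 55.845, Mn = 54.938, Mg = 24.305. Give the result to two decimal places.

-1.50 percentage points

First mineral: 53.964 g Al in 496.490 g formula = 10.87 wt% Al.
Second mineral: 53.964 g Al in 436.239 g formula = 12.37 wt% Al.
10.87% − 12.37% gives a difference of -1.50 percentage points.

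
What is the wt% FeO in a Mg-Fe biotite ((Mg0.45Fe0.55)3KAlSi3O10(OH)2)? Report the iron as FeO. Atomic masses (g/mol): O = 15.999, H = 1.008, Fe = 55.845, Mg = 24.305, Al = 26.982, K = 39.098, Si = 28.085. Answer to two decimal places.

Formula mass = 469.295 g/mol.
1.65 Fe → 1.6500 mol FeO per formula unit; M(FeO) = 71.844, so FeO mass = 118.543 g.
118.543/469.295 × 100 = 25.26 wt%.

25.26 wt%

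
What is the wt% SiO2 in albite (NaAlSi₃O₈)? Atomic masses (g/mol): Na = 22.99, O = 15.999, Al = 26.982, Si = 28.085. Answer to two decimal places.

Molar mass of NaAlSi₃O₈ = 1*22.99 + 1*26.982 + 3*28.085 + 8*15.999 = 262.219 g/mol.
Each formula unit contains 3 Si, equivalent to 3/1 = 3.0000 mol SiO2.
M(SiO2) = 1×28.085 + 2×15.999 = 60.083 g/mol.
Mass of SiO2 per formula unit = 3.0000 × 60.083 = 180.249 g.
SiO2 wt% = 180.249 / 262.219 × 100 = 68.74%.

68.74 wt%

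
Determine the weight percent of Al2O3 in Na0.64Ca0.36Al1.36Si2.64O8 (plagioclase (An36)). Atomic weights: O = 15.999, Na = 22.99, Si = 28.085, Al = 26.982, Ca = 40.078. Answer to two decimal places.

25.87 wt%

Molar mass of Na0.64Ca0.36Al1.36Si2.64O8 = 0.64*22.99 + 0.36*40.078 + 1.36*26.982 + 2.64*28.085 + 8*15.999 = 267.974 g/mol.
Each formula unit contains 1.36 Al, equivalent to 1.36/2 = 0.6800 mol Al2O3.
M(Al2O3) = 2×26.982 + 3×15.999 = 101.961 g/mol.
Mass of Al2O3 per formula unit = 0.6800 × 101.961 = 69.333 g.
Al2O3 wt% = 69.333 / 267.974 × 100 = 25.87%.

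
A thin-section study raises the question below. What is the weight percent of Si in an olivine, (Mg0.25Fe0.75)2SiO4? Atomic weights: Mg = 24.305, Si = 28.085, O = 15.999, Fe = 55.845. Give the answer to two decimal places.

14.94 weight percent

M((Mg0.25Fe0.75)2SiO4) = 188.001 g/mol.
Si contributes 1 × 28.085 = 28.085 g per mole.
28.085/188.001 = 0.1494 → 14.94%.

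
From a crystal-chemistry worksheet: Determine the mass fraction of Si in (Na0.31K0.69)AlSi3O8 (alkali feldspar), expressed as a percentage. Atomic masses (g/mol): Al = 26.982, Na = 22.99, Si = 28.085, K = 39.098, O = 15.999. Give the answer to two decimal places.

30.82 wt%

Formula mass = 0.31*22.99 + 0.69*39.098 + 1*26.982 + 3*28.085 + 8*15.999 = 273.334 g/mol, of which 84.255 g is Si.
So Si makes up 84.255/273.334 = 0.3082 of the mass, i.e. 30.82%.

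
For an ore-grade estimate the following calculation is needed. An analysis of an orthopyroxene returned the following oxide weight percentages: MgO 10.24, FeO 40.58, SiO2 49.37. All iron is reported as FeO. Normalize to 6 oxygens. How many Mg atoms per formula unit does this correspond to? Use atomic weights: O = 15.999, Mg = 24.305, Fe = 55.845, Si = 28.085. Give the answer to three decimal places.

MgO: 10.24/40.304 = 0.25407 mol → 0.25407 mol Mg, 0.25407 mol O.
FeO: 40.58/71.844 = 0.56483 mol → 0.56483 mol Fe, 0.56483 mol O.
SiO2: 49.37/60.083 = 0.82170 mol → 0.82170 mol Si, 1.64340 mol O.
Total oxygen = 2.46230 mol. Normalization factor = 6/2.46230 = 2.43675.
Mg per 6 O = 0.25407 × 2.43675 = 0.619.

0.619 Mg apfu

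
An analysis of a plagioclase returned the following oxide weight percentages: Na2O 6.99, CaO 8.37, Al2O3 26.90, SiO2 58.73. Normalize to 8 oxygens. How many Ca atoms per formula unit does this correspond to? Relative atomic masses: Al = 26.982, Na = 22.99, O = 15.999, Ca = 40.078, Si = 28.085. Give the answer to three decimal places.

6.99 wt% Na2O ÷ 61.979 g/mol = 0.11278 mol, giving 0.22556 Na and 0.11278 O.
8.37 wt% CaO ÷ 56.077 g/mol = 0.14926 mol, giving 0.14926 Ca and 0.14926 O.
26.90 wt% Al2O3 ÷ 101.961 g/mol = 0.26383 mol, giving 0.52766 Al and 0.79149 O.
58.73 wt% SiO2 ÷ 60.083 g/mol = 0.97748 mol, giving 0.97748 Si and 1.95496 O.
Oxygen sums to 3.00849; scaling by 8/3.00849 = 2.65914 puts the formula on 8 O.
Ca: 0.14926 × 2.65914 = 0.397 atoms per formula unit.

0.397 Ca apfu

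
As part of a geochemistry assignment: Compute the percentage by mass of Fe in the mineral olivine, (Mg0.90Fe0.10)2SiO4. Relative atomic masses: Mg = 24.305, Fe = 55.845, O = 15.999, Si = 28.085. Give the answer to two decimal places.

7.60 mass %

M((Mg0.90Fe0.10)2SiO4) = 146.999 g/mol.
Fe contributes 0.20 × 55.845 = 11.169 g per mole.
11.169/146.999 = 0.0760 → 7.60%.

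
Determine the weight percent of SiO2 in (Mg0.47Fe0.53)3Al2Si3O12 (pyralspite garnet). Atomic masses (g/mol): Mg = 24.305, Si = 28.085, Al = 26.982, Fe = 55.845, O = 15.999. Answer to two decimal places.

39.77 wt%

Formula mass = 453.271 g/mol.
3 Si → 3.0000 mol SiO2 per formula unit; M(SiO2) = 60.083, so SiO2 mass = 180.249 g.
180.249/453.271 × 100 = 39.77 wt%.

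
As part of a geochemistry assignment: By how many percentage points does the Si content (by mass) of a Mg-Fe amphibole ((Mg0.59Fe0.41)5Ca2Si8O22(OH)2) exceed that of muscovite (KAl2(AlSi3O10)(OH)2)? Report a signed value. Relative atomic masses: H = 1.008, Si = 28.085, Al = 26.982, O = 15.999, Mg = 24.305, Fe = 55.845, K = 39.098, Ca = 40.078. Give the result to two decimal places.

4.47 percentage points

M((Mg0.59Fe0.41)5Ca2Si8O22(OH)2) = 877.010 g/mol, so wt% Si = 224.680/877.010 × 100 = 25.62%.
M(KAl2(AlSi3O10)(OH)2) = 398.303 g/mol, so wt% Si = 84.255/398.303 × 100 = 21.15%.
25.62 − 21.15 = 4.47 pp.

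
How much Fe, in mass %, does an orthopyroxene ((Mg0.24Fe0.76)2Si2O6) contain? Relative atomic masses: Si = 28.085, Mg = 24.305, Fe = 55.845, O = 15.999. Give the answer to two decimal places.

Molar mass of (Mg0.24Fe0.76)2Si2O6: 0.48×24.305 + 1.52×55.845 + 2×28.085 + 6×15.999 = 248.715 g/mol.
Mass of Fe per formula unit: 1.52 × 55.845 = 84.884 g.
Weight fraction Fe = 84.884 / 248.715 = 0.3413.

34.13 mass %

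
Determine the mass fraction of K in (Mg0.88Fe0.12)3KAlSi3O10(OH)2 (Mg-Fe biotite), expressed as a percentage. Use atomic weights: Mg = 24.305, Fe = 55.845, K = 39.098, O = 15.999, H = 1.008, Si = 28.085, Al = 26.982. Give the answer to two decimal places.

Formula mass = 2.64×24.305 + 0.36×55.845 + 1×39.098 + 1×26.982 + 3×28.085 + 12×15.999 + 2×1.008 = 428.608 g/mol, of which 39.098 g is K.
So K makes up 39.098/428.608 = 0.0912 of the mass, i.e. 9.12%.

9.12 wt%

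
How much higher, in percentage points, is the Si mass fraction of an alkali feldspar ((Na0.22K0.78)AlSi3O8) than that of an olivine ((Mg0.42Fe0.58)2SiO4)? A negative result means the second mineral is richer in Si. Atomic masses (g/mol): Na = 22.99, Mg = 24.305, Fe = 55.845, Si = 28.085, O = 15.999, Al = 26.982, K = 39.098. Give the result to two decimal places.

M((Na0.22K0.78)AlSi3O8) = 274.783 g/mol, so wt% Si = 84.255/274.783 × 100 = 30.66%.
M((Mg0.42Fe0.58)2SiO4) = 177.277 g/mol, so wt% Si = 28.085/177.277 × 100 = 15.84%.
30.66 − 15.84 = 14.82 pp.

14.82 percentage points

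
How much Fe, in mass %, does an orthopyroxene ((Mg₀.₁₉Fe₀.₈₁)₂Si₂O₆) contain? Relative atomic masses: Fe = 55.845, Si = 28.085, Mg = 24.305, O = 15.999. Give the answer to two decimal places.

Molar mass of (Mg₀.₁₉Fe₀.₈₁)₂Si₂O₆: 0.38×24.305 + 1.62×55.845 + 2×28.085 + 6×15.999 = 251.869 g/mol.
Mass of Fe per formula unit: 1.62 × 55.845 = 90.469 g.
Weight fraction Fe = 90.469 / 251.869 = 0.3592.

35.92 mass %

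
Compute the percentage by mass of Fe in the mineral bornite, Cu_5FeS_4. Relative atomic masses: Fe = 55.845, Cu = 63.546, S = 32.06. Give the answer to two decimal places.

Formula mass = 5*63.546 + 1*55.845 + 4*32.06 = 501.815 g/mol, of which 55.845 g is Fe.
So Fe makes up 55.845/501.815 = 0.1113 of the mass, i.e. 11.13%.

11.13 wt%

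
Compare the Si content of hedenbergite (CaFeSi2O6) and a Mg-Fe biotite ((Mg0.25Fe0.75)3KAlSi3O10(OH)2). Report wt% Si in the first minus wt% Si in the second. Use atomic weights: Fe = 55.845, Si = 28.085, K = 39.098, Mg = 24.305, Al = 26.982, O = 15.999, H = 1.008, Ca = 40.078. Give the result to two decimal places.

5.38 percentage points

First mineral: 56.170 g Si in 248.087 g formula = 22.64 wt% Si.
Second mineral: 84.255 g Si in 488.219 g formula = 17.26 wt% Si.
22.64% − 17.26% gives a difference of 5.38 percentage points.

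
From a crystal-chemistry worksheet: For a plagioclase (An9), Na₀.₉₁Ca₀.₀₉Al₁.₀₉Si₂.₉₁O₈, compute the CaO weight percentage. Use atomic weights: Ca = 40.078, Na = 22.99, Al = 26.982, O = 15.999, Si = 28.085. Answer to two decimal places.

1.91 wt%

Formula mass = 263.658 g/mol.
0.09 Ca → 0.0900 mol CaO per formula unit; M(CaO) = 56.077, so CaO mass = 5.047 g.
5.047/263.658 × 100 = 1.91 wt%.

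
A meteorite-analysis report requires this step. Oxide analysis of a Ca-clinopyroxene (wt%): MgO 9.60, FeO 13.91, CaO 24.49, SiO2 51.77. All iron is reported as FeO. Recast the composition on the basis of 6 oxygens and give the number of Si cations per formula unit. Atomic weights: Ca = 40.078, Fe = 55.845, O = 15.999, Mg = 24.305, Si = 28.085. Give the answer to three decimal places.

MgO (M=40.304): mol = 0.23819; Mg = 0.23819, O = 0.23819.
FeO (M=71.844): mol = 0.19361; Fe = 0.19361, O = 0.19361.
CaO (M=56.077): mol = 0.43672; Ca = 0.43672, O = 0.43672.
SiO2 (M=60.083): mol = 0.86164; Si = 0.86164, O = 1.72328.
ΣO = 2.59180; factor = 6/ΣO = 2.31499.
Si apfu = 0.86164 × 2.31499 = 1.995.

1.995 Si apfu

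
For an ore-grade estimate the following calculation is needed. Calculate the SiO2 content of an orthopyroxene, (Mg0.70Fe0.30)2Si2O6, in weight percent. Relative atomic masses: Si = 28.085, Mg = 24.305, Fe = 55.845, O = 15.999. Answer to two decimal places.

54.70 wt%

Molar mass of (Mg0.70Fe0.30)2Si2O6 = 1.40*24.305 + 0.60*55.845 + 2*28.085 + 6*15.999 = 219.698 g/mol.
Each formula unit contains 2 Si, equivalent to 2/1 = 2.0000 mol SiO2.
M(SiO2) = 1×28.085 + 2×15.999 = 60.083 g/mol.
Mass of SiO2 per formula unit = 2.0000 × 60.083 = 120.166 g.
SiO2 wt% = 120.166 / 219.698 × 100 = 54.70%.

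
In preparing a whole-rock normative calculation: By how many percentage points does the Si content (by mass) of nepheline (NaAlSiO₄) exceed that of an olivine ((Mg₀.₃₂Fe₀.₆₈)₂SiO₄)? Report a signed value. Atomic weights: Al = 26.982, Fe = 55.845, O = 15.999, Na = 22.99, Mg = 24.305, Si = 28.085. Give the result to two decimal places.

4.47 percentage points

M(NaAlSiO₄) = 142.053 g/mol, so wt% Si = 28.085/142.053 × 100 = 19.77%.
M((Mg₀.₃₂Fe₀.₆₈)₂SiO₄) = 183.585 g/mol, so wt% Si = 28.085/183.585 × 100 = 15.30%.
19.77 − 15.30 = 4.47 pp.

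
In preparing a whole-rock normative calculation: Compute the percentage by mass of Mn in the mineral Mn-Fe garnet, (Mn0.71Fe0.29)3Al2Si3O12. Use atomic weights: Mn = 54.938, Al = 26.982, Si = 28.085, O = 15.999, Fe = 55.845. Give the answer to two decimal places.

Molar mass of (Mn0.71Fe0.29)3Al2Si3O12: 2.13*54.938 + 0.87*55.845 + 2*26.982 + 3*28.085 + 12*15.999 = 495.810 g/mol.
Mass of Mn per formula unit: 2.13 × 54.938 = 117.018 g.
Weight fraction Mn = 117.018 / 495.810 = 0.2360.

23.60 wt%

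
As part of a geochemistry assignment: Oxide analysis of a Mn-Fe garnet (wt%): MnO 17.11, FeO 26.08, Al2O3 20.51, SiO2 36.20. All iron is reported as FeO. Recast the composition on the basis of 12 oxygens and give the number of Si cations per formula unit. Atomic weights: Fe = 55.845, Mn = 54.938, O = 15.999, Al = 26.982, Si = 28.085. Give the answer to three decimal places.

2.997 Si apfu

MnO: 17.11/70.937 = 0.24120 mol → 0.24120 mol Mn, 0.24120 mol O.
FeO: 26.08/71.844 = 0.36301 mol → 0.36301 mol Fe, 0.36301 mol O.
Al2O3: 20.51/101.961 = 0.20116 mol → 0.40232 mol Al, 0.60348 mol O.
SiO2: 36.20/60.083 = 0.60250 mol → 0.60250 mol Si, 1.20500 mol O.
Total oxygen = 2.41269 mol. Normalization factor = 12/2.41269 = 4.97370.
Si per 12 O = 0.60250 × 4.97370 = 2.997.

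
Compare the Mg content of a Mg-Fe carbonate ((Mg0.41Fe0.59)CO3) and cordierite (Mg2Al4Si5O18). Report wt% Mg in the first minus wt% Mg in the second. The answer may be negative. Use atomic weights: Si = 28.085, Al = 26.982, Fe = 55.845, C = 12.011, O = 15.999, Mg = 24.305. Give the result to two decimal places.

1.37 percentage points

First mineral: 9.965 g Mg in 102.922 g formula = 9.68 wt% Mg.
Second mineral: 48.610 g Mg in 584.945 g formula = 8.31 wt% Mg.
9.68% − 8.31% gives a difference of 1.37 percentage points.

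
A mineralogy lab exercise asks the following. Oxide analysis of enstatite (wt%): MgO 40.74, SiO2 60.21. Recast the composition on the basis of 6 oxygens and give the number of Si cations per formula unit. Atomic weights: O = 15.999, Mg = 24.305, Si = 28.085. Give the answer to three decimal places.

1.994 Si apfu

MgO (M=40.304): mol = 1.01082; Mg = 1.01082, O = 1.01082.
SiO2 (M=60.083): mol = 1.00211; Si = 1.00211, O = 2.00422.
ΣO = 3.01504; factor = 6/ΣO = 1.99002.
Si apfu = 1.00211 × 1.99002 = 1.994.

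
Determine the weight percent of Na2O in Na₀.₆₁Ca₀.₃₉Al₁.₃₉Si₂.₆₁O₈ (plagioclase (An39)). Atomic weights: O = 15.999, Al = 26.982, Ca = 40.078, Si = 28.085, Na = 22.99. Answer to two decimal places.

7.04 wt%

Formula mass = 268.453 g/mol.
0.61 Na → 0.3050 mol Na2O per formula unit; M(Na2O) = 61.979, so Na2O mass = 18.904 g.
18.904/268.453 × 100 = 7.04 wt%.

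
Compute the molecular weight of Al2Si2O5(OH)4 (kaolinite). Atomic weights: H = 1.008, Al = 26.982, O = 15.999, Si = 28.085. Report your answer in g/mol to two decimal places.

Al: 2 × 26.982 = 53.9640
Si: 2 × 28.085 = 56.1700
O: 9 × 15.999 = 143.9910
H: 4 × 1.008 = 4.0320
Summing the contributions gives the formula mass.

258.16 g/mol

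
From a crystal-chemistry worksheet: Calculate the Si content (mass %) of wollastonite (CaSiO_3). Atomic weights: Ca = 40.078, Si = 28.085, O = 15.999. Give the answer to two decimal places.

24.18 mass %

Molar mass of CaSiO_3: 1*40.078 + 1*28.085 + 3*15.999 = 116.160 g/mol.
Mass of Si per formula unit: 1 × 28.085 = 28.085 g.
Weight fraction Si = 28.085 / 116.160 = 0.2418.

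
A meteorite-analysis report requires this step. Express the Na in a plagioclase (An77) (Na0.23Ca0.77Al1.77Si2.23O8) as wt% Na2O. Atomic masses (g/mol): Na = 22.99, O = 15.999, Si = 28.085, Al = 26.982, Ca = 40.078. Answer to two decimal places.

2.60 wt%

Molar mass of Na0.23Ca0.77Al1.77Si2.23O8 = 0.23·22.99 + 0.77·40.078 + 1.77·26.982 + 2.23·28.085 + 8·15.999 = 274.527 g/mol.
Each formula unit contains 0.23 Na, equivalent to 0.23/2 = 0.1150 mol Na2O.
M(Na2O) = 2×22.99 + 1×15.999 = 61.979 g/mol.
Mass of Na2O per formula unit = 0.1150 × 61.979 = 7.128 g.
Na2O wt% = 7.128 / 274.527 × 100 = 2.60%.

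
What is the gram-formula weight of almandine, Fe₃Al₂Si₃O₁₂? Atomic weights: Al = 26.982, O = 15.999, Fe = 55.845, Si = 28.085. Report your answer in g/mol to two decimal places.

Fe: 3 × 55.845 = 167.5350
Al: 2 × 26.982 = 53.9640
Si: 3 × 28.085 = 84.2550
O: 12 × 15.999 = 191.9880
Summing the contributions gives the formula mass.

497.74 g/mol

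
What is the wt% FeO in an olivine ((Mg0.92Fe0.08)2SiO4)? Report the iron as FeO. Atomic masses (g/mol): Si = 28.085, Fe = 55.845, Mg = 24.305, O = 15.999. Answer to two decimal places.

7.89 wt%

Molar mass of (Mg0.92Fe0.08)2SiO4 = 1.84·24.305 + 0.16·55.845 + 1·28.085 + 4·15.999 = 145.737 g/mol.
Each formula unit contains 0.16 Fe, equivalent to 0.16/1 = 0.1600 mol FeO.
M(FeO) = 1×55.845 + 1×15.999 = 71.844 g/mol.
Mass of FeO per formula unit = 0.1600 × 71.844 = 11.495 g.
FeO wt% = 11.495 / 145.737 × 100 = 7.89%.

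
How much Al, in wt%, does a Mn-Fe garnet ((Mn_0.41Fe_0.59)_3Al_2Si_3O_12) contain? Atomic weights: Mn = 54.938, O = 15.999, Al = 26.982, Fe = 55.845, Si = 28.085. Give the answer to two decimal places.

10.87 wt%

M((Mn_0.41Fe_0.59)_3Al_2Si_3O_12) = 496.626 g/mol.
Al contributes 2 × 26.982 = 53.964 g per mole.
53.964/496.626 = 0.1087 → 10.87%.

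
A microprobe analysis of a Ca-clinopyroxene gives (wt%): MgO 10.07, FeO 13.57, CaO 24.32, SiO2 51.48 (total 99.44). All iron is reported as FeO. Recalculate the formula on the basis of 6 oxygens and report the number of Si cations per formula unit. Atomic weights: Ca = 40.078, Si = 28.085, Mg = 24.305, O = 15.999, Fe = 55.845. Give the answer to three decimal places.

1.988 Si apfu

MgO: 10.07/40.304 = 0.24985 mol → 0.24985 mol Mg, 0.24985 mol O.
FeO: 13.57/71.844 = 0.18888 mol → 0.18888 mol Fe, 0.18888 mol O.
CaO: 24.32/56.077 = 0.43369 mol → 0.43369 mol Ca, 0.43369 mol O.
SiO2: 51.48/60.083 = 0.85681 mol → 0.85681 mol Si, 1.71362 mol O.
Total oxygen = 2.58604 mol. Normalization factor = 6/2.58604 = 2.32015.
Si per 6 O = 0.85681 × 2.32015 = 1.988.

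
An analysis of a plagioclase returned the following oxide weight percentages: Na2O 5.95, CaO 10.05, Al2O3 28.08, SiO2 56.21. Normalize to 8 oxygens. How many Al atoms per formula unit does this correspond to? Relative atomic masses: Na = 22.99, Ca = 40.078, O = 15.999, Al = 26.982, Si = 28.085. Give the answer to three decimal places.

1.482 Al apfu

Na2O (M=61.979): mol = 0.09600; Na = 0.19200, O = 0.09600.
CaO (M=56.077): mol = 0.17922; Ca = 0.17922, O = 0.17922.
Al2O3 (M=101.961): mol = 0.27540; Al = 0.55080, O = 0.82620.
SiO2 (M=60.083): mol = 0.93554; Si = 0.93554, O = 1.87108.
ΣO = 2.97250; factor = 8/ΣO = 2.69134.
Al apfu = 0.55080 × 2.69134 = 1.482.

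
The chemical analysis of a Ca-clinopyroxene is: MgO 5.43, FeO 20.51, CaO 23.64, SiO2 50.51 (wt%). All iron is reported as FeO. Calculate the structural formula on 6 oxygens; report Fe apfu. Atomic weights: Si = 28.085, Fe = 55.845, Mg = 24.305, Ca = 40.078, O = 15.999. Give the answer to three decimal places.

0.679 Fe apfu

MgO: 5.43/40.304 = 0.13473 mol → 0.13473 mol Mg, 0.13473 mol O.
FeO: 20.51/71.844 = 0.28548 mol → 0.28548 mol Fe, 0.28548 mol O.
CaO: 23.64/56.077 = 0.42156 mol → 0.42156 mol Ca, 0.42156 mol O.
SiO2: 50.51/60.083 = 0.84067 mol → 0.84067 mol Si, 1.68134 mol O.
Total oxygen = 2.52311 mol. Normalization factor = 6/2.52311 = 2.37802.
Fe per 6 O = 0.28548 × 2.37802 = 0.679.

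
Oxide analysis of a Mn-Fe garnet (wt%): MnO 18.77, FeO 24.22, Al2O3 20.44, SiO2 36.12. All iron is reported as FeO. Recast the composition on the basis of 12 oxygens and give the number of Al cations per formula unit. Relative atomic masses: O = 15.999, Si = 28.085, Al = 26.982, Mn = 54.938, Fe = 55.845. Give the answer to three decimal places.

2.000 Al apfu

18.77 wt% MnO ÷ 70.937 g/mol = 0.26460 mol, giving 0.26460 Mn and 0.26460 O.
24.22 wt% FeO ÷ 71.844 g/mol = 0.33712 mol, giving 0.33712 Fe and 0.33712 O.
20.44 wt% Al2O3 ÷ 101.961 g/mol = 0.20047 mol, giving 0.40094 Al and 0.60141 O.
36.12 wt% SiO2 ÷ 60.083 g/mol = 0.60117 mol, giving 0.60117 Si and 1.20234 O.
Oxygen sums to 2.40547; scaling by 12/2.40547 = 4.98863 puts the formula on 12 O.
Al: 0.40094 × 4.98863 = 2.000 atoms per formula unit.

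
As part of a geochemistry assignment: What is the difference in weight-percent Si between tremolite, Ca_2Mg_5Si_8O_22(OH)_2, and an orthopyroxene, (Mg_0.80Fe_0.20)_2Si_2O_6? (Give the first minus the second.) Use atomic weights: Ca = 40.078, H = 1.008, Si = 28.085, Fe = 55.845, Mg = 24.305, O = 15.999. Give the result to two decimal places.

M(Ca_2Mg_5Si_8O_22(OH)_2) = 812.353 g/mol, so wt% Si = 224.680/812.353 × 100 = 27.66%.
M((Mg_0.80Fe_0.20)_2Si_2O_6) = 213.390 g/mol, so wt% Si = 56.170/213.390 × 100 = 26.32%.
27.66 − 26.32 = 1.34 pp.

1.34 percentage points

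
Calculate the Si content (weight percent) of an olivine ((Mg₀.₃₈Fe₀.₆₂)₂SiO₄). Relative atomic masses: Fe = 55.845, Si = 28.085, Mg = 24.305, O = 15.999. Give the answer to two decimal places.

15.62 weight percent

M((Mg₀.₃₈Fe₀.₆₂)₂SiO₄) = 179.801 g/mol.
Si contributes 1 × 28.085 = 28.085 g per mole.
28.085/179.801 = 0.1562 → 15.62%.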